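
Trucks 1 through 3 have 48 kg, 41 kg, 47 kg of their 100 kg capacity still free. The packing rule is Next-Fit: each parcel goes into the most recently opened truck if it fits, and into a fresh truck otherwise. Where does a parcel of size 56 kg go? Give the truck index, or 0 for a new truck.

Next-Fit only looks at truck 3, which has 47 kg free.
56 kg does not fit, so a new truck is opened.

0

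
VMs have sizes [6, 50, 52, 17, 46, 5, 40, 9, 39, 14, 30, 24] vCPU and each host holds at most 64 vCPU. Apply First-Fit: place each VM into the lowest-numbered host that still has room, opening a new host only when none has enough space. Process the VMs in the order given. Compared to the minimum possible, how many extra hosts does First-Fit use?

0

First-Fit: [6,50,5] [52,9] [17,46] [40,14] [39,24] [30] → 6 hosts.
Total size 332 vCPU; any packing needs at least ⌈332/64⌉ = 6 hosts.
So 6 is already optimal.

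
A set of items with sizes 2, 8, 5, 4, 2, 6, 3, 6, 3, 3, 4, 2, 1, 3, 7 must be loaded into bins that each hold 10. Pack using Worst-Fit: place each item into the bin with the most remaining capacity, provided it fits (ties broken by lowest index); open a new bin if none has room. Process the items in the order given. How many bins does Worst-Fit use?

6 bins

bin 1: place 2, 8 left
bin 1: place 8, 0 left
bin 2: place 5, 5 left
bin 2: place 4, 1 left
bin 3: place 2, 8 left
bin 3: place 6, 2 left
bin 4: place 3, 7 left
bin 4: place 6, 1 left
bin 5: place 3, 7 left
bin 5: place 3, 4 left
bin 5: place 4, 0 left
bin 3: place 2, 0 left
bin 2: place 1, 0 left
bin 6: place 3, 7 left
bin 6: place 7, 0 left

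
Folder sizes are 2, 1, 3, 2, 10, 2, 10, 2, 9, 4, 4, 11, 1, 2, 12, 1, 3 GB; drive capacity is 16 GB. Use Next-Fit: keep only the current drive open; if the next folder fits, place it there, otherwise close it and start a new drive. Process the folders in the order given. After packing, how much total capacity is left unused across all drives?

drive 1: place 2 GB, 14 GB left
drive 1: place 1 GB, 13 GB left
drive 1: place 3 GB, 10 GB left
drive 1: place 2 GB, 8 GB left
drive 2: place 10 GB, 6 GB left
drive 2: place 2 GB, 4 GB left
drive 3: place 10 GB, 6 GB left
drive 3: place 2 GB, 4 GB left
drive 4: place 9 GB, 7 GB left
drive 4: place 4 GB, 3 GB left
drive 5: place 4 GB, 12 GB left
drive 5: place 11 GB, 1 GB left
drive 5: place 1 GB, 0 GB left
drive 6: place 2 GB, 14 GB left
drive 6: place 12 GB, 2 GB left
drive 6: place 1 GB, 1 GB left
drive 7: place 3 GB, 13 GB left
7 drives × 16 GB = 112 GB; used 79 GB; unused 33 GB.

33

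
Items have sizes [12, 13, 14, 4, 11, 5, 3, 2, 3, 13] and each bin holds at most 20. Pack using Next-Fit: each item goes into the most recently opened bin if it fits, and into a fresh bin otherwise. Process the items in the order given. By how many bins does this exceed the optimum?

0

Next-Fit: [12] [13] [14,4] [11,5,3] [2,3,13] → 5 bins.
5 items exceed 10 (half the capacity), and no two of those can share a bin, so at least 5 bins are needed.
So 5 is already optimal.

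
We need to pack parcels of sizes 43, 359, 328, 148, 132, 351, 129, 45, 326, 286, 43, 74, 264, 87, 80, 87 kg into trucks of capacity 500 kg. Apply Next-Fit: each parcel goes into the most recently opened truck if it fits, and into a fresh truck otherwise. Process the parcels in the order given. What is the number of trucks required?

43 kg → truck 1 (remaining 457 kg)
359 kg → truck 1 (remaining 98 kg)
328 kg → truck 2 (remaining 172 kg)
148 kg → truck 2 (remaining 24 kg)
132 kg → truck 3 (remaining 368 kg)
351 kg → truck 3 (remaining 17 kg)
129 kg → truck 4 (remaining 371 kg)
45 kg → truck 4 (remaining 326 kg)
326 kg → truck 4 (remaining 0 kg)
286 kg → truck 5 (remaining 214 kg)
43 kg → truck 5 (remaining 171 kg)
74 kg → truck 5 (remaining 97 kg)
264 kg → truck 6 (remaining 236 kg)
87 kg → truck 6 (remaining 149 kg)
80 kg → truck 6 (remaining 69 kg)
87 kg → truck 7 (remaining 413 kg)
Final trucks: [43,359] [328,148] [132,351] [129,45,326] [286,43,74] [264,87,80] [87].

7 trucks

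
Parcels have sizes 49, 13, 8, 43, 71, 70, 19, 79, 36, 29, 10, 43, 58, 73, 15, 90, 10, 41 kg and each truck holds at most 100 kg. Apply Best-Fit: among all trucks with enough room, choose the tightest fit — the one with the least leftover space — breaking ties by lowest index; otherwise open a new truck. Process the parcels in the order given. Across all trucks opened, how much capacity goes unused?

143

truck 1: place 49 kg, 51 kg left
truck 1: place 13 kg, 38 kg left
truck 1: place 8 kg, 30 kg left
truck 2: place 43 kg, 57 kg left
truck 3: place 71 kg, 29 kg left
truck 4: place 70 kg, 30 kg left
truck 3: place 19 kg, 10 kg left
truck 5: place 79 kg, 21 kg left
truck 2: place 36 kg, 21 kg left
truck 1: place 29 kg, 1 kg left
truck 3: place 10 kg, 0 kg left
truck 6: place 43 kg, 57 kg left
truck 7: place 58 kg, 42 kg left
truck 8: place 73 kg, 27 kg left
truck 2: place 15 kg, 6 kg left
truck 9: place 90 kg, 10 kg left
truck 9: place 10 kg, 0 kg left
truck 7: place 41 kg, 1 kg left
9 trucks × 100 kg = 900 kg; used 757 kg; unused 143 kg.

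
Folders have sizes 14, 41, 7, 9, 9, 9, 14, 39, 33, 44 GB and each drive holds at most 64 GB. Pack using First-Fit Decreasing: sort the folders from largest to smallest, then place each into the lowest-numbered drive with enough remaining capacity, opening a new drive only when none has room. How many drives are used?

4

Sorted descending: 44, 41, 39, 33, 14, 14, 9, 9, 9, 7.
Put 44 GB in drive 1; 20 GB remain.
Put 41 GB in drive 2; 23 GB remain.
Put 39 GB in drive 3; 25 GB remain.
Put 33 GB in drive 4; 31 GB remain.
Put 14 GB in drive 1; 6 GB remain.
Put 14 GB in drive 2; 9 GB remain.
Put 9 GB in drive 2; 0 GB remain.
Put 9 GB in drive 3; 16 GB remain.
Put 9 GB in drive 3; 7 GB remain.
Put 7 GB in drive 3; 0 GB remain.
Final drives: [44,14] [41,14,9] [39,9,9,7] [33].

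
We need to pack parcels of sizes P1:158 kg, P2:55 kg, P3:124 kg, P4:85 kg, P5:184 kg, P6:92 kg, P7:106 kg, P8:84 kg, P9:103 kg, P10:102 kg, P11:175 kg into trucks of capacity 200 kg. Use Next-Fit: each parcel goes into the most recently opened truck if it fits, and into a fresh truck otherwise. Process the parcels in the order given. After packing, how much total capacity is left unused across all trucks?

332

P1 (158 kg) → truck 1 (remaining 42 kg)
P2 (55 kg) → truck 2 (remaining 145 kg)
P3 (124 kg) → truck 2 (remaining 21 kg)
P4 (85 kg) → truck 3 (remaining 115 kg)
P5 (184 kg) → truck 4 (remaining 16 kg)
P6 (92 kg) → truck 5 (remaining 108 kg)
P7 (106 kg) → truck 5 (remaining 2 kg)
P8 (84 kg) → truck 6 (remaining 116 kg)
P9 (103 kg) → truck 6 (remaining 13 kg)
P10 (102 kg) → truck 7 (remaining 98 kg)
P11 (175 kg) → truck 8 (remaining 25 kg)
8 trucks × 200 kg = 1600 kg; used 1268 kg; unused 332 kg.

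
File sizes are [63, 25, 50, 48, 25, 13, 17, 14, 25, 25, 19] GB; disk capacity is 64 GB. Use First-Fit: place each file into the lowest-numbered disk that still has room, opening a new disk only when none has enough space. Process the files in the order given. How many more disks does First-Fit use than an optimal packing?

0

First-Fit: [63] [25,25,13] [50,14] [48] [17,25,19] [25] → 6 disks.
Total size 324 GB; any packing needs at least ⌈324/64⌉ = 6 disks.
So 6 is already optimal.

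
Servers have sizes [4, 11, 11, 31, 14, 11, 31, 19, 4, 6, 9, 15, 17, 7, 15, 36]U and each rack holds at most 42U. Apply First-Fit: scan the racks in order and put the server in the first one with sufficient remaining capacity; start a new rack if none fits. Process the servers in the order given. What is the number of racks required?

7 racks

rack 1: place 4U, 38U left
rack 1: place 11U, 27U left
rack 1: place 11U, 16U left
rack 2: place 31U, 11U left
rack 1: place 14U, 2U left
rack 2: place 11U, 0U left
rack 3: place 31U, 11U left
rack 4: place 19U, 23U left
rack 3: place 4U, 7U left
rack 3: place 6U, 1U left
rack 4: place 9U, 14U left
rack 5: place 15U, 27U left
rack 5: place 17U, 10U left
rack 4: place 7U, 7U left
rack 6: place 15U, 27U left
rack 7: place 36U, 6U left
Final racks: [4,11,11,14] [31,11] [31,4,6] [19,9,7] [15,17] [15] [36].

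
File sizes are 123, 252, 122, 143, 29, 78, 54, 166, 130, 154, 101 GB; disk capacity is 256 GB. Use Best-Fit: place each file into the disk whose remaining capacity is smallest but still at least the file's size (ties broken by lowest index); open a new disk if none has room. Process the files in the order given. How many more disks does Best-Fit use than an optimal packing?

Best-Fit: [123,122] [252] [143,29,78] [54,166] [130] [154,101] → 6 disks.
Total size 1352 GB; any packing needs at least ⌈1352/256⌉ = 6 disks.
So 6 is already optimal.

0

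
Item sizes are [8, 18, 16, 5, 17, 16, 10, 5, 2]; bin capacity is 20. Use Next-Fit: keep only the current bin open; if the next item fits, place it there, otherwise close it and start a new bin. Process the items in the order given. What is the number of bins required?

Put 8 in bin 1; 12 remain.
Put 18 in bin 2; 2 remain.
Put 16 in bin 3; 4 remain.
Put 5 in bin 4; 15 remain.
Put 17 in bin 5; 3 remain.
Put 16 in bin 6; 4 remain.
Put 10 in bin 7; 10 remain.
Put 5 in bin 7; 5 remain.
Put 2 in bin 7; 3 remain.
Final bins: [8] [18] [16] [5] [17] [16] [10,5,2].

7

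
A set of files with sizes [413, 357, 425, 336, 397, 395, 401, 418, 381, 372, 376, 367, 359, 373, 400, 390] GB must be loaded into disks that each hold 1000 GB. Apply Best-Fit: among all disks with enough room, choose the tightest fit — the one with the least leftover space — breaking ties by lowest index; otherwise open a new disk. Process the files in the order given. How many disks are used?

8

disk 1: place 413 GB, 587 GB left
disk 1: place 357 GB, 230 GB left
disk 2: place 425 GB, 575 GB left
disk 2: place 336 GB, 239 GB left
disk 3: place 397 GB, 603 GB left
disk 3: place 395 GB, 208 GB left
disk 4: place 401 GB, 599 GB left
disk 4: place 418 GB, 181 GB left
disk 5: place 381 GB, 619 GB left
disk 5: place 372 GB, 247 GB left
disk 6: place 376 GB, 624 GB left
disk 6: place 367 GB, 257 GB left
disk 7: place 359 GB, 641 GB left
disk 7: place 373 GB, 268 GB left
disk 8: place 400 GB, 600 GB left
disk 8: place 390 GB, 210 GB left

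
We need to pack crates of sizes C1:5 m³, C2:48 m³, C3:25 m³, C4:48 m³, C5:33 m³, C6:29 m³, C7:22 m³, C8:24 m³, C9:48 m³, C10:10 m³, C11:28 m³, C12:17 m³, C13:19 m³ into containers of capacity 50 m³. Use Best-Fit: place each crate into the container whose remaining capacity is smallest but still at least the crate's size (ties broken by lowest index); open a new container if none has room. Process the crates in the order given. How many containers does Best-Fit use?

8

C1 (5 m³) → container 1 (remaining 45 m³)
C2 (48 m³) → container 2 (remaining 2 m³)
C3 (25 m³) → container 1 (remaining 20 m³)
C4 (48 m³) → container 3 (remaining 2 m³)
C5 (33 m³) → container 4 (remaining 17 m³)
C6 (29 m³) → container 5 (remaining 21 m³)
C7 (22 m³) → container 6 (remaining 28 m³)
C8 (24 m³) → container 6 (remaining 4 m³)
C9 (48 m³) → container 7 (remaining 2 m³)
C10 (10 m³) → container 4 (remaining 7 m³)
C11 (28 m³) → container 8 (remaining 22 m³)
C12 (17 m³) → container 1 (remaining 3 m³)
C13 (19 m³) → container 5 (remaining 2 m³)
Final containers: [5,25,17] [48] [48] [33,10] [29,19] [22,24] [48] [28].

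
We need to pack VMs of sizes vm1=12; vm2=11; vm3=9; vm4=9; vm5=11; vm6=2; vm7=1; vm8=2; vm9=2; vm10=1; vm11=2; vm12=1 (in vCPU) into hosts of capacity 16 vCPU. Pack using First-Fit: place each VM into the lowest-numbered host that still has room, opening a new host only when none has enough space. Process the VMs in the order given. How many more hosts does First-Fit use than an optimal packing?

0

First-Fit: [12,2,1,1] [11,2,2,1] [9,2] [9] [11] → 5 hosts.
5 VMs exceed 8 vCPU (half the capacity), and no two of those can share a host, so at least 5 hosts are needed.
So 5 is already optimal.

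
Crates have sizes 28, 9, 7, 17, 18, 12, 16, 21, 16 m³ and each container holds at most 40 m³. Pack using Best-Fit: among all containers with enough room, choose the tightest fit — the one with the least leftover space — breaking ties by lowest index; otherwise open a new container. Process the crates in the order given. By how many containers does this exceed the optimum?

0

Best-Fit: [28,9] [7,17,12] [18,16] [21,16] → 4 containers.
Total size 144 m³; any packing needs at least ⌈144/40⌉ = 4 containers.
So 4 is already optimal.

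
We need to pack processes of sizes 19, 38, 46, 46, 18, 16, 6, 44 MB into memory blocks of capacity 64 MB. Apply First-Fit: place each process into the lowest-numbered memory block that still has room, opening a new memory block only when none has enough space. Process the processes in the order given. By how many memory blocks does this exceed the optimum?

0

First-Fit: [19,38,6] [46,18] [46,16] [44] → 4 memory blocks.
Total size 233 MB; any packing needs at least ⌈233/64⌉ = 4 memory blocks.
So 4 is already optimal.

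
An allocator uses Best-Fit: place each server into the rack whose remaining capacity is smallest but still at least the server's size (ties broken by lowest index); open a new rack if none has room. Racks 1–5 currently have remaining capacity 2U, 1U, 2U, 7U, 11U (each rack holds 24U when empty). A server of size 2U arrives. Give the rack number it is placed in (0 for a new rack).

Racks with room: rack 1 (2U), rack 3 (2U), rack 4 (7U), rack 5 (11U).
Tightest fit is rack 1 with 2U free.

1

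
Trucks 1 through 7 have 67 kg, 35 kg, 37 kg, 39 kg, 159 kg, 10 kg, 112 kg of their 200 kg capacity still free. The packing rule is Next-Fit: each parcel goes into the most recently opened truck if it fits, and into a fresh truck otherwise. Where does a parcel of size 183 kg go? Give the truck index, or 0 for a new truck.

0

Next-Fit only looks at truck 7, which has 112 kg free.
183 kg does not fit, so a new truck is opened.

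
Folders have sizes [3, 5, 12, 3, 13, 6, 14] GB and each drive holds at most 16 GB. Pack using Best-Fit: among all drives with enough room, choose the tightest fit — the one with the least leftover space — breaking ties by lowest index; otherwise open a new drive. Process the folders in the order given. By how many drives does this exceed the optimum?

Best-Fit: [3,5,6] [12,3] [13] [14] → 4 drives.
Total size 56 GB; any packing needs at least ⌈56/16⌉ = 4 drives.
So 4 is already optimal.

0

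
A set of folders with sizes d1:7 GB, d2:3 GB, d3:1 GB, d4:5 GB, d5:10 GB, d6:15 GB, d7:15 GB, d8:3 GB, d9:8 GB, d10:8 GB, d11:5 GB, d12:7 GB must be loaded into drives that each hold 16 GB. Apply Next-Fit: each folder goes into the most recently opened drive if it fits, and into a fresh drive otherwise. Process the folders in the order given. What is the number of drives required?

7 drives

drive 1: place d1 (7 GB), 9 GB left
drive 1: place d2 (3 GB), 6 GB left
drive 1: place d3 (1 GB), 5 GB left
drive 1: place d4 (5 GB), 0 GB left
drive 2: place d5 (10 GB), 6 GB left
drive 3: place d6 (15 GB), 1 GB left
drive 4: place d7 (15 GB), 1 GB left
drive 5: place d8 (3 GB), 13 GB left
drive 5: place d9 (8 GB), 5 GB left
drive 6: place d10 (8 GB), 8 GB left
drive 6: place d11 (5 GB), 3 GB left
drive 7: place d12 (7 GB), 9 GB left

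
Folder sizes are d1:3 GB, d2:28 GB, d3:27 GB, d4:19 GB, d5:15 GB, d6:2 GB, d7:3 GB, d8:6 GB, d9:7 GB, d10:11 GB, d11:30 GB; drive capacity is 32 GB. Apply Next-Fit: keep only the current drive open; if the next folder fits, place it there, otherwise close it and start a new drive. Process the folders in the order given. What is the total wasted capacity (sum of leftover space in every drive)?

41

drive 1: place d1 (3 GB), 29 GB left
drive 1: place d2 (28 GB), 1 GB left
drive 2: place d3 (27 GB), 5 GB left
drive 3: place d4 (19 GB), 13 GB left
drive 4: place d5 (15 GB), 17 GB left
drive 4: place d6 (2 GB), 15 GB left
drive 4: place d7 (3 GB), 12 GB left
drive 4: place d8 (6 GB), 6 GB left
drive 5: place d9 (7 GB), 25 GB left
drive 5: place d10 (11 GB), 14 GB left
drive 6: place d11 (30 GB), 2 GB left
6 drives × 32 GB = 192 GB; used 151 GB; unused 41 GB.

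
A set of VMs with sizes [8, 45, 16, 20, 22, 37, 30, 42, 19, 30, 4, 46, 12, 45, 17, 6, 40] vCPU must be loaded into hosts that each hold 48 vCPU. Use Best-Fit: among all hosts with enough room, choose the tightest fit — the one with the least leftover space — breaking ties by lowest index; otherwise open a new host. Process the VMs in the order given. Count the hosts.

host 1: place 8 vCPU, 40 vCPU left
host 2: place 45 vCPU, 3 vCPU left
host 1: place 16 vCPU, 24 vCPU left
host 1: place 20 vCPU, 4 vCPU left
host 3: place 22 vCPU, 26 vCPU left
host 4: place 37 vCPU, 11 vCPU left
host 5: place 30 vCPU, 18 vCPU left
host 6: place 42 vCPU, 6 vCPU left
host 3: place 19 vCPU, 7 vCPU left
host 7: place 30 vCPU, 18 vCPU left
host 1: place 4 vCPU, 0 vCPU left
host 8: place 46 vCPU, 2 vCPU left
host 5: place 12 vCPU, 6 vCPU left
host 9: place 45 vCPU, 3 vCPU left
host 7: place 17 vCPU, 1 vCPU left
host 5: place 6 vCPU, 0 vCPU left
host 10: place 40 vCPU, 8 vCPU left
Final hosts: [8,16,20,4] [45] [22,19] [37] [30,12,6] [42] [30,17] [46] [45] [40].

10 hosts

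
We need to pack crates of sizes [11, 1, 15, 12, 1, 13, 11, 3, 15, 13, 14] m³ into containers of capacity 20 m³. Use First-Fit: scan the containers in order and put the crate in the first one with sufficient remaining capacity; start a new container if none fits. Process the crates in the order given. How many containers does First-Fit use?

8 containers

Put 11 m³ in container 1; 9 m³ remain.
Put 1 m³ in container 1; 8 m³ remain.
Put 15 m³ in container 2; 5 m³ remain.
Put 12 m³ in container 3; 8 m³ remain.
Put 1 m³ in container 1; 7 m³ remain.
Put 13 m³ in container 4; 7 m³ remain.
Put 11 m³ in container 5; 9 m³ remain.
Put 3 m³ in container 1; 4 m³ remain.
Put 15 m³ in container 6; 5 m³ remain.
Put 13 m³ in container 7; 7 m³ remain.
Put 14 m³ in container 8; 6 m³ remain.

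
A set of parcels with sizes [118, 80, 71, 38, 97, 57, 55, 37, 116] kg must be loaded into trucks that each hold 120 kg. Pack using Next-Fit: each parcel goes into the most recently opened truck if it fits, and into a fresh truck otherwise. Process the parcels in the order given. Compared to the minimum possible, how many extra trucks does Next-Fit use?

Next-Fit: [118] [80] [71,38] [97] [57,55] [37] [116] → 7 trucks.
Total size 669 kg; any packing needs at least ⌈669/120⌉ = 6 trucks.
An optimal packing achieves that bound: [118] [116] [97] [80,38] [71,37] [57,55] → 6 trucks.
Excess: 7 − 6 = 1.

1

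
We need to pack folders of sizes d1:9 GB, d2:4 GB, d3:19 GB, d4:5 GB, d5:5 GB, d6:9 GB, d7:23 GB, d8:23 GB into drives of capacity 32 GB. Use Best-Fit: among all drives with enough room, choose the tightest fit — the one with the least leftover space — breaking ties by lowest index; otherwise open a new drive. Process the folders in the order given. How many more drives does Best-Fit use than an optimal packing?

Best-Fit: [9,4,19] [5,5,9] [23] [23] → 4 drives.
Total size 97 GB; any packing needs at least ⌈97/32⌉ = 4 drives.
So 4 is already optimal.

0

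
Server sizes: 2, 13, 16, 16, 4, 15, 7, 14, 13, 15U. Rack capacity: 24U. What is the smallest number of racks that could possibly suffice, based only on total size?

Total size = 2 + 13 + 16 + 16 + 4 + 15 + 7 + 14 + 13 + 15 = 115U.
⌈115 / 24⌉ = 5.

5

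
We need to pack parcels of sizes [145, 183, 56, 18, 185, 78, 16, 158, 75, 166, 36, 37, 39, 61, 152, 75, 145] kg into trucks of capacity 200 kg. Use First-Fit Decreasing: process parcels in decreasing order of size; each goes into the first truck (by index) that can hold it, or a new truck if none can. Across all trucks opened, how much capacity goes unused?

Sorted descending: 185, 183, 166, 158, 152, 145, 145, 78, 75, 75, 61, 56, 39, 37, 36, 18, 16.
truck 1: place 185 kg, 15 kg left
truck 2: place 183 kg, 17 kg left
truck 3: place 166 kg, 34 kg left
truck 4: place 158 kg, 42 kg left
truck 5: place 152 kg, 48 kg left
truck 6: place 145 kg, 55 kg left
truck 7: place 145 kg, 55 kg left
truck 8: place 78 kg, 122 kg left
truck 8: place 75 kg, 47 kg left
truck 9: place 75 kg, 125 kg left
truck 9: place 61 kg, 64 kg left
truck 9: place 56 kg, 8 kg left
truck 4: place 39 kg, 3 kg left
truck 5: place 37 kg, 11 kg left
truck 6: place 36 kg, 19 kg left
truck 3: place 18 kg, 16 kg left
truck 2: place 16 kg, 1 kg left
9 trucks × 200 kg = 1800 kg; used 1625 kg; unused 175 kg.

175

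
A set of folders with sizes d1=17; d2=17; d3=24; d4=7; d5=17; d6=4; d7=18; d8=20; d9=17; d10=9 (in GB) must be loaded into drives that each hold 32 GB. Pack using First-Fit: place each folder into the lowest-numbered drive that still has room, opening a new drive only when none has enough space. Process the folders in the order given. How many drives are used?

7 drives

Put d1 (17 GB) in drive 1; 15 GB remain.
Put d2 (17 GB) in drive 2; 15 GB remain.
Put d3 (24 GB) in drive 3; 8 GB remain.
Put d4 (7 GB) in drive 1; 8 GB remain.
Put d5 (17 GB) in drive 4; 15 GB remain.
Put d6 (4 GB) in drive 1; 4 GB remain.
Put d7 (18 GB) in drive 5; 14 GB remain.
Put d8 (20 GB) in drive 6; 12 GB remain.
Put d9 (17 GB) in drive 7; 15 GB remain.
Put d10 (9 GB) in drive 2; 6 GB remain.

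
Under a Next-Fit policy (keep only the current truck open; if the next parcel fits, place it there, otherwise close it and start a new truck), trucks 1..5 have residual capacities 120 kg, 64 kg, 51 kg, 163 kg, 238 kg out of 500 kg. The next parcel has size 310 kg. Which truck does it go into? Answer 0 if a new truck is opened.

0

Next-Fit only looks at truck 5, which has 238 kg free.
310 kg does not fit, so a new truck is opened.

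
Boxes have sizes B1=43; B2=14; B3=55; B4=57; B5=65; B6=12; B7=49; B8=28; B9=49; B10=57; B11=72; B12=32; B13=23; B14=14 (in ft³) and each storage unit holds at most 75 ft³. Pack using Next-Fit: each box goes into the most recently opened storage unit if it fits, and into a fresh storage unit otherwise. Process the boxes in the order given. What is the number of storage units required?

Put B1 (43 ft³) in storage unit 1; 32 ft³ remain.
Put B2 (14 ft³) in storage unit 1; 18 ft³ remain.
Put B3 (55 ft³) in storage unit 2; 20 ft³ remain.
Put B4 (57 ft³) in storage unit 3; 18 ft³ remain.
Put B5 (65 ft³) in storage unit 4; 10 ft³ remain.
Put B6 (12 ft³) in storage unit 5; 63 ft³ remain.
Put B7 (49 ft³) in storage unit 5; 14 ft³ remain.
Put B8 (28 ft³) in storage unit 6; 47 ft³ remain.
Put B9 (49 ft³) in storage unit 7; 26 ft³ remain.
Put B10 (57 ft³) in storage unit 8; 18 ft³ remain.
Put B11 (72 ft³) in storage unit 9; 3 ft³ remain.
Put B12 (32 ft³) in storage unit 10; 43 ft³ remain.
Put B13 (23 ft³) in storage unit 10; 20 ft³ remain.
Put B14 (14 ft³) in storage unit 10; 6 ft³ remain.

10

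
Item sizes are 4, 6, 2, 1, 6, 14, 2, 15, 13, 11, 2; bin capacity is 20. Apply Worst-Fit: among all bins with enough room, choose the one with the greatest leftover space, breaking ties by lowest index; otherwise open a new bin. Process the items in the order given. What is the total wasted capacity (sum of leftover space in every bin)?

4 → bin 1 (remaining 16)
6 → bin 1 (remaining 10)
2 → bin 1 (remaining 8)
1 → bin 1 (remaining 7)
6 → bin 1 (remaining 1)
14 → bin 2 (remaining 6)
2 → bin 2 (remaining 4)
15 → bin 3 (remaining 5)
13 → bin 4 (remaining 7)
11 → bin 5 (remaining 9)
2 → bin 5 (remaining 7)
5 bins × 20 = 100; used 76; unused 24.

24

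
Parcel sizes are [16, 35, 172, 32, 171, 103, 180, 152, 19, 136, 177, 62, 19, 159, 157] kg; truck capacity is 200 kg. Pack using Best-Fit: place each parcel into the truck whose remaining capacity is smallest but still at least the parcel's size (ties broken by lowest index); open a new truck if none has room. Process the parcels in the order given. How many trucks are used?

9

Put 16 kg in truck 1; 184 kg remain.
Put 35 kg in truck 1; 149 kg remain.
Put 172 kg in truck 2; 28 kg remain.
Put 32 kg in truck 1; 117 kg remain.
Put 171 kg in truck 3; 29 kg remain.
Put 103 kg in truck 1; 14 kg remain.
Put 180 kg in truck 4; 20 kg remain.
Put 152 kg in truck 5; 48 kg remain.
Put 19 kg in truck 4; 1 kg remain.
Put 136 kg in truck 6; 64 kg remain.
Put 177 kg in truck 7; 23 kg remain.
Put 62 kg in truck 6; 2 kg remain.
Put 19 kg in truck 7; 4 kg remain.
Put 159 kg in truck 8; 41 kg remain.
Put 157 kg in truck 9; 43 kg remain.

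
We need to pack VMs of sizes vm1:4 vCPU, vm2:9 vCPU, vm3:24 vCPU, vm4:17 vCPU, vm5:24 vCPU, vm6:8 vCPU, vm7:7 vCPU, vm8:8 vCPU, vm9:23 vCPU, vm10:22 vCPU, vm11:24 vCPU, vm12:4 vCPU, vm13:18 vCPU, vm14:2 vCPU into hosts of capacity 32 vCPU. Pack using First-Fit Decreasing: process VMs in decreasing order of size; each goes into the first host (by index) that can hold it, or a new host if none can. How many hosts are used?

7

Sorted descending: 24, 24, 24, 23, 22, 18, 17, 9, 8, 8, 7, 4, 4, 2.
Put 24 vCPU in host 1; 8 vCPU remain.
Put 24 vCPU in host 2; 8 vCPU remain.
Put 24 vCPU in host 3; 8 vCPU remain.
Put 23 vCPU in host 4; 9 vCPU remain.
Put 22 vCPU in host 5; 10 vCPU remain.
Put 18 vCPU in host 6; 14 vCPU remain.
Put 17 vCPU in host 7; 15 vCPU remain.
Put 9 vCPU in host 4; 0 vCPU remain.
Put 8 vCPU in host 1; 0 vCPU remain.
Put 8 vCPU in host 2; 0 vCPU remain.
Put 7 vCPU in host 3; 1 vCPU remain.
Put 4 vCPU in host 5; 6 vCPU remain.
Put 4 vCPU in host 5; 2 vCPU remain.
Put 2 vCPU in host 5; 0 vCPU remain.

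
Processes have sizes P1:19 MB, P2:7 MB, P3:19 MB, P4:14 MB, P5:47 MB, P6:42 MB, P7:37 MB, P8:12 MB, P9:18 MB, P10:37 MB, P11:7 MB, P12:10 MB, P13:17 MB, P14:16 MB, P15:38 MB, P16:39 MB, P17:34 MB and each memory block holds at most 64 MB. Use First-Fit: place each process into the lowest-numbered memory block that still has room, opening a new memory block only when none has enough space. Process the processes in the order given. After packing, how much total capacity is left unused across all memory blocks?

99

Put P1 (19 MB) in memory block 1; 45 MB remain.
Put P2 (7 MB) in memory block 1; 38 MB remain.
Put P3 (19 MB) in memory block 1; 19 MB remain.
Put P4 (14 MB) in memory block 1; 5 MB remain.
Put P5 (47 MB) in memory block 2; 17 MB remain.
Put P6 (42 MB) in memory block 3; 22 MB remain.
Put P7 (37 MB) in memory block 4; 27 MB remain.
Put P8 (12 MB) in memory block 2; 5 MB remain.
Put P9 (18 MB) in memory block 3; 4 MB remain.
Put P10 (37 MB) in memory block 5; 27 MB remain.
Put P11 (7 MB) in memory block 4; 20 MB remain.
Put P12 (10 MB) in memory block 4; 10 MB remain.
Put P13 (17 MB) in memory block 5; 10 MB remain.
Put P14 (16 MB) in memory block 6; 48 MB remain.
Put P15 (38 MB) in memory block 6; 10 MB remain.
Put P16 (39 MB) in memory block 7; 25 MB remain.
Put P17 (34 MB) in memory block 8; 30 MB remain.
8 memory blocks × 64 MB = 512 MB; used 413 MB; unused 99 MB.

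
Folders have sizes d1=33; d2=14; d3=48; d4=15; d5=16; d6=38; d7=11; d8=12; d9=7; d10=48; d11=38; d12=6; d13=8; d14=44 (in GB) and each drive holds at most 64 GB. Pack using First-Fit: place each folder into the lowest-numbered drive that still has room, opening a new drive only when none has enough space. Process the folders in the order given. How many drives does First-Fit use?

Put d1 (33 GB) in drive 1; 31 GB remain.
Put d2 (14 GB) in drive 1; 17 GB remain.
Put d3 (48 GB) in drive 2; 16 GB remain.
Put d4 (15 GB) in drive 1; 2 GB remain.
Put d5 (16 GB) in drive 2; 0 GB remain.
Put d6 (38 GB) in drive 3; 26 GB remain.
Put d7 (11 GB) in drive 3; 15 GB remain.
Put d8 (12 GB) in drive 3; 3 GB remain.
Put d9 (7 GB) in drive 4; 57 GB remain.
Put d10 (48 GB) in drive 4; 9 GB remain.
Put d11 (38 GB) in drive 5; 26 GB remain.
Put d12 (6 GB) in drive 4; 3 GB remain.
Put d13 (8 GB) in drive 5; 18 GB remain.
Put d14 (44 GB) in drive 6; 20 GB remain.
Final drives: [33,14,15] [48,16] [38,11,12] [7,48,6] [38,8] [44].

6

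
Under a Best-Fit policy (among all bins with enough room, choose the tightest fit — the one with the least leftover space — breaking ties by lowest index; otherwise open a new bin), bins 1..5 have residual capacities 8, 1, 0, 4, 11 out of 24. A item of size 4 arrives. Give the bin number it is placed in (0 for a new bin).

Bins with room: bin 1 (8), bin 4 (4), bin 5 (11).
Tightest fit is bin 4 with 4 free.

4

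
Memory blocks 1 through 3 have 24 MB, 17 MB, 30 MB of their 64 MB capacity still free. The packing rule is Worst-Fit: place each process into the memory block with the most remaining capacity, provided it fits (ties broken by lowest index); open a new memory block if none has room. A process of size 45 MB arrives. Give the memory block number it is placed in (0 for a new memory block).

No memory block has ≥ 45 MB free, so a new memory block is opened.

0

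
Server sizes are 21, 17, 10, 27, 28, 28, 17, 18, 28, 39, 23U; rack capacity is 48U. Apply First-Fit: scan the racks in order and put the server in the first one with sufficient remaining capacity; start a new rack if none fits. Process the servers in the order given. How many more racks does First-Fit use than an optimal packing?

First-Fit: [21,17,10] [27,17] [28,18] [28] [28] [39] [23] → 7 racks.
Total size 256U; any packing needs at least ⌈256/48⌉ = 6 racks.
An optimal packing achieves that bound: [39] [28,18] [28,17] [28,17] [27,21] [23,10] → 6 racks.
Excess: 7 − 6 = 1.

1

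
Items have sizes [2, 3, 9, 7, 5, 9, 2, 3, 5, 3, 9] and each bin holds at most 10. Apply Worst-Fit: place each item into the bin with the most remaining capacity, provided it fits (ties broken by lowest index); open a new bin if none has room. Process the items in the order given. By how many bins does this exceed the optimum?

1

Worst-Fit: [2,3,5] [9] [7,2] [9] [3,5] [3] [9] → 7 bins.
Total size 57; any packing needs at least ⌈57/10⌉ = 6 bins.
An optimal packing achieves that bound: [9] [9] [9] [7,3] [5,5] [3,3,2,2] → 6 bins.
Excess: 7 − 6 = 1.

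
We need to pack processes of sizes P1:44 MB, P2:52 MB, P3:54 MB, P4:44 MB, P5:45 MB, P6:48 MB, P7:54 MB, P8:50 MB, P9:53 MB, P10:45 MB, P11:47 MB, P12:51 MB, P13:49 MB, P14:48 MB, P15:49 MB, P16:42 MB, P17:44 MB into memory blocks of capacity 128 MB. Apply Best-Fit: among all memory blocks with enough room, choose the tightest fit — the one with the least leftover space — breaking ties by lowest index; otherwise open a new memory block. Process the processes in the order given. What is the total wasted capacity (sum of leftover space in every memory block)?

memory block 1: place P1 (44 MB), 84 MB left
memory block 1: place P2 (52 MB), 32 MB left
memory block 2: place P3 (54 MB), 74 MB left
memory block 2: place P4 (44 MB), 30 MB left
memory block 3: place P5 (45 MB), 83 MB left
memory block 3: place P6 (48 MB), 35 MB left
memory block 4: place P7 (54 MB), 74 MB left
memory block 4: place P8 (50 MB), 24 MB left
memory block 5: place P9 (53 MB), 75 MB left
memory block 5: place P10 (45 MB), 30 MB left
memory block 6: place P11 (47 MB), 81 MB left
memory block 6: place P12 (51 MB), 30 MB left
memory block 7: place P13 (49 MB), 79 MB left
memory block 7: place P14 (48 MB), 31 MB left
memory block 8: place P15 (49 MB), 79 MB left
memory block 8: place P16 (42 MB), 37 MB left
memory block 9: place P17 (44 MB), 84 MB left
9 memory blocks × 128 MB = 1152 MB; used 819 MB; unused 333 MB.

333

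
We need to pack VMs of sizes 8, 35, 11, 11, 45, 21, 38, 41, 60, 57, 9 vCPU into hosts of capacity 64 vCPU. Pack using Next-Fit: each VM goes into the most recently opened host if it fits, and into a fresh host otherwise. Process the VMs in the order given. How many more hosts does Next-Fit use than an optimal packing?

1

Next-Fit: [8,35,11] [11,45] [21,38] [41] [60] [57] [9] → 7 hosts.
Total size 336 vCPU; any packing needs at least ⌈336/64⌉ = 6 hosts.
An optimal packing achieves that bound: [60] [57] [45,11,8] [41,21] [38,11,9] [35] → 6 hosts.
Excess: 7 − 6 = 1.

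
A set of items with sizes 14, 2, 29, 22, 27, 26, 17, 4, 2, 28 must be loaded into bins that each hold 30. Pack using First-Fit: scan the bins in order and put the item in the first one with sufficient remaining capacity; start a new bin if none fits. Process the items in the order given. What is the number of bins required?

bin 1: place 14, 16 left
bin 1: place 2, 14 left
bin 2: place 29, 1 left
bin 3: place 22, 8 left
bin 4: place 27, 3 left
bin 5: place 26, 4 left
bin 6: place 17, 13 left
bin 1: place 4, 10 left
bin 1: place 2, 8 left
bin 7: place 28, 2 left
Final bins: [14,2,4,2] [29] [22] [27] [26] [17] [28].

7 bins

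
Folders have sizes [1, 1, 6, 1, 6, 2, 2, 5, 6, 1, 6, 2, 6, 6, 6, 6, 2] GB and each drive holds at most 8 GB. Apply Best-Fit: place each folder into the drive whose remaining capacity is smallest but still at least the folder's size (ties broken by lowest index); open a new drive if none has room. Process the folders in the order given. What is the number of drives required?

10

Put 1 GB in drive 1; 7 GB remain.
Put 1 GB in drive 1; 6 GB remain.
Put 6 GB in drive 1; 0 GB remain.
Put 1 GB in drive 2; 7 GB remain.
Put 6 GB in drive 2; 1 GB remain.
Put 2 GB in drive 3; 6 GB remain.
Put 2 GB in drive 3; 4 GB remain.
Put 5 GB in drive 4; 3 GB remain.
Put 6 GB in drive 5; 2 GB remain.
Put 1 GB in drive 2; 0 GB remain.
Put 6 GB in drive 6; 2 GB remain.
Put 2 GB in drive 5; 0 GB remain.
Put 6 GB in drive 7; 2 GB remain.
Put 6 GB in drive 8; 2 GB remain.
Put 6 GB in drive 9; 2 GB remain.
Put 6 GB in drive 10; 2 GB remain.
Put 2 GB in drive 6; 0 GB remain.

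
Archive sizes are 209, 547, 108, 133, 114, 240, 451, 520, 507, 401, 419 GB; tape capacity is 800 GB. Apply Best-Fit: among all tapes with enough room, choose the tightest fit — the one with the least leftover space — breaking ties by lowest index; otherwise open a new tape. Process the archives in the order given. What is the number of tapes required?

Put 209 GB in tape 1; 591 GB remain.
Put 547 GB in tape 1; 44 GB remain.
Put 108 GB in tape 2; 692 GB remain.
Put 133 GB in tape 2; 559 GB remain.
Put 114 GB in tape 2; 445 GB remain.
Put 240 GB in tape 2; 205 GB remain.
Put 451 GB in tape 3; 349 GB remain.
Put 520 GB in tape 4; 280 GB remain.
Put 507 GB in tape 5; 293 GB remain.
Put 401 GB in tape 6; 399 GB remain.
Put 419 GB in tape 7; 381 GB remain.

7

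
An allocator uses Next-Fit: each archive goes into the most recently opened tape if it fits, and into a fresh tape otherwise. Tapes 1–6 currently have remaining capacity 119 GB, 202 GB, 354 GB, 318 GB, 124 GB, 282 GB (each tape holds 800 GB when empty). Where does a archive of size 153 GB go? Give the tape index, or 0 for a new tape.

6

Next-Fit only looks at tape 6, which has 282 GB free.
153 GB fits there.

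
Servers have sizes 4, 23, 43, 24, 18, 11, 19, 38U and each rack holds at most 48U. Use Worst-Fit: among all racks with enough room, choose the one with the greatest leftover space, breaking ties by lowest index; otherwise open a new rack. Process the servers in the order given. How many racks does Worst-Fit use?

5

rack 1: place 4U, 44U left
rack 1: place 23U, 21U left
rack 2: place 43U, 5U left
rack 3: place 24U, 24U left
rack 3: place 18U, 6U left
rack 1: place 11U, 10U left
rack 4: place 19U, 29U left
rack 5: place 38U, 10U left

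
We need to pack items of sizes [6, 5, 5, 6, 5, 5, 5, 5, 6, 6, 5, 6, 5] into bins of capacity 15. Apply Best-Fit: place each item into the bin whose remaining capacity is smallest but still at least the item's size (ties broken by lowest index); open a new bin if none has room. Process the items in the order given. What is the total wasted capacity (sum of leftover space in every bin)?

bin 1: place 6, 9 left
bin 1: place 5, 4 left
bin 2: place 5, 10 left
bin 2: place 6, 4 left
bin 3: place 5, 10 left
bin 3: place 5, 5 left
bin 3: place 5, 0 left
bin 4: place 5, 10 left
bin 4: place 6, 4 left
bin 5: place 6, 9 left
bin 5: place 5, 4 left
bin 6: place 6, 9 left
bin 6: place 5, 4 left
6 bins × 15 = 90; used 70; unused 20.

20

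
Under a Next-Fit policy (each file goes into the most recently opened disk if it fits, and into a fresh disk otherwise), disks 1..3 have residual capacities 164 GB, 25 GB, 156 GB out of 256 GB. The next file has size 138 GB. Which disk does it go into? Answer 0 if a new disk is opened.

3

Next-Fit only looks at disk 3, which has 156 GB free.
138 GB fits there.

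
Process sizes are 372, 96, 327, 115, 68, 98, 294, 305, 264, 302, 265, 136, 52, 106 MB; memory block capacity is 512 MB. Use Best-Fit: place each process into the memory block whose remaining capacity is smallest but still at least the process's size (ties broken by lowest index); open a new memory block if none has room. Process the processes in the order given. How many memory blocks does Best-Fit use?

7 memory blocks

372 MB → memory block 1 (remaining 140 MB)
96 MB → memory block 1 (remaining 44 MB)
327 MB → memory block 2 (remaining 185 MB)
115 MB → memory block 2 (remaining 70 MB)
68 MB → memory block 2 (remaining 2 MB)
98 MB → memory block 3 (remaining 414 MB)
294 MB → memory block 3 (remaining 120 MB)
305 MB → memory block 4 (remaining 207 MB)
264 MB → memory block 5 (remaining 248 MB)
302 MB → memory block 6 (remaining 210 MB)
265 MB → memory block 7 (remaining 247 MB)
136 MB → memory block 4 (remaining 71 MB)
52 MB → memory block 4 (remaining 19 MB)
106 MB → memory block 3 (remaining 14 MB)
Final memory blocks: [372,96] [327,115,68] [98,294,106] [305,136,52] [264] [302] [265].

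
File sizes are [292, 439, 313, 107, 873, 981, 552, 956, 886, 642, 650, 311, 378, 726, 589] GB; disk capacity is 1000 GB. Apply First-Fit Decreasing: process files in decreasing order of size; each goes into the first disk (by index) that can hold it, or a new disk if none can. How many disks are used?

10

Sorted descending: 981, 956, 886, 873, 726, 650, 642, 589, 552, 439, 378, 313, 311, 292, 107.
disk 1: place 981 GB, 19 GB left
disk 2: place 956 GB, 44 GB left
disk 3: place 886 GB, 114 GB left
disk 4: place 873 GB, 127 GB left
disk 5: place 726 GB, 274 GB left
disk 6: place 650 GB, 350 GB left
disk 7: place 642 GB, 358 GB left
disk 8: place 589 GB, 411 GB left
disk 9: place 552 GB, 448 GB left
disk 9: place 439 GB, 9 GB left
disk 8: place 378 GB, 33 GB left
disk 6: place 313 GB, 37 GB left
disk 7: place 311 GB, 47 GB left
disk 10: place 292 GB, 708 GB left
disk 3: place 107 GB, 7 GB left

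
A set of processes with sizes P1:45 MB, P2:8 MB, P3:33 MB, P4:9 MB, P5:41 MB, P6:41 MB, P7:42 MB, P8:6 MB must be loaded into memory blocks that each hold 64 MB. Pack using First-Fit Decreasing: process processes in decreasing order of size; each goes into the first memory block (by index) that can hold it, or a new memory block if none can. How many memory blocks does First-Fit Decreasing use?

Sorted descending: 45, 42, 41, 41, 33, 9, 8, 6.
memory block 1: place 45 MB, 19 MB left
memory block 2: place 42 MB, 22 MB left
memory block 3: place 41 MB, 23 MB left
memory block 4: place 41 MB, 23 MB left
memory block 5: place 33 MB, 31 MB left
memory block 1: place 9 MB, 10 MB left
memory block 1: place 8 MB, 2 MB left
memory block 2: place 6 MB, 16 MB left

5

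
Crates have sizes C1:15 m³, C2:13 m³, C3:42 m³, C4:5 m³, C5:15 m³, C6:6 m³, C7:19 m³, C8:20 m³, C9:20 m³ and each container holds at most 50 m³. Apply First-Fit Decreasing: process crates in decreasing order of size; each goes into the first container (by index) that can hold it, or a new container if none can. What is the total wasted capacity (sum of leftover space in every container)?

Sorted descending: 42, 20, 20, 19, 15, 15, 13, 6, 5.
Put 42 m³ in container 1; 8 m³ remain.
Put 20 m³ in container 2; 30 m³ remain.
Put 20 m³ in container 2; 10 m³ remain.
Put 19 m³ in container 3; 31 m³ remain.
Put 15 m³ in container 3; 16 m³ remain.
Put 15 m³ in container 3; 1 m³ remain.
Put 13 m³ in container 4; 37 m³ remain.
Put 6 m³ in container 1; 2 m³ remain.
Put 5 m³ in container 2; 5 m³ remain.
4 containers × 50 m³ = 200 m³; used 155 m³; unused 45 m³.

45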